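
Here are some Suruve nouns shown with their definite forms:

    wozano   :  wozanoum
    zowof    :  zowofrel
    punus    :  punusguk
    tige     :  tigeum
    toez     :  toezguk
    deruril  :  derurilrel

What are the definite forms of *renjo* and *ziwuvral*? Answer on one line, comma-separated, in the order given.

The pattern is sibilance of the final sound: -guk when the stem ends in a sibilant (*punus*, *toez*); -rel when the stem ends in a non-sibilant consonant (*zowof*, *deruril*); -um when the stem ends in a vowel (*wozano*, *tige*).
*renjo*: final sound = /o/, a vowel → -um → *renjoum*.
*ziwuvral*: final sound = /l/, a non-sibilant consonant → -rel → *ziwuvralrel*.

renjoum, ziwuvralrel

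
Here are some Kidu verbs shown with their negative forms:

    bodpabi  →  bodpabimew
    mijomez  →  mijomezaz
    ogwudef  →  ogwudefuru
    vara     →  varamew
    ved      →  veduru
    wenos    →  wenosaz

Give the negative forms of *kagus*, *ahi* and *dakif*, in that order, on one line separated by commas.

kagusaz, ahimew, dakifuru

The alternation tracks the final sound of the stem — -az when the stem ends in a sibilant (*mijomez*, *wenos*); -uru when the stem ends in a non-sibilant consonant (*ogwudef*, *ved*); -mew when the stem ends in a vowel (*bodpabi*, *vara*).
*kagus*: final sound = /s/, a sibilant → -az → *kagusaz*.
*ahi* — final sound /i/ (a vowel) → -mew → *ahimew*.
*dakif*: final sound = /f/, a non-sibilant consonant → -uru → *dakifuru*.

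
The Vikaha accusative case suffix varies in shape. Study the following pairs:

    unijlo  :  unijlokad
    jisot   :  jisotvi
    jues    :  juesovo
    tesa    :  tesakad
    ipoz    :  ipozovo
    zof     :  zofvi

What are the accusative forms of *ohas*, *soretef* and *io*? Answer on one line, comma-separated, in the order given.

The pattern is sibilance of the final sound: -ovo when the stem ends in a sibilant (*jues*, *ipoz*); -vi when the stem ends in a non-sibilant consonant (*jisot*, *zof*); -kad when the stem ends in a vowel (*unijlo*, *tesa*).
Since the final sound of *ohas* is /s/ (a sibilant), it takes -ovo, giving *ohasovo*.
Since the final sound of *soretef* is /f/ (a non-sibilant consonant), it takes -vi, giving *soretefvi*.
Since the final sound of *io* is /o/ (a vowel), it takes -kad, giving *iokad*.

ohasovo, soretefvi, iokad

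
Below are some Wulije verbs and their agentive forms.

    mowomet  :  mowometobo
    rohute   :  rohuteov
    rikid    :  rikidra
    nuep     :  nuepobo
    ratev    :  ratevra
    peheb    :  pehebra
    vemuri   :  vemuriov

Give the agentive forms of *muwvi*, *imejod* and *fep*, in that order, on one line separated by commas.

Looking at the final sound of each stem: -obo when the stem ends in a voiceless consonant (*mowomet*, *nuep*); -ra when the stem ends in a voiced consonant (*rikid*, *ratev*, *peheb*); -ov when the stem ends in a vowel (*rohute*, *vemuri*).
The final sound of *muwvi* is /i/, which is a vowel, so the suffix is -ov, giving *muwviov*.
The final sound of *imejod* is /d/, which is a voiced consonant, so the suffix is -ra, giving *imejodra*.
Since the final sound of *fep* is /p/ (a voiceless consonant), it takes -obo, giving *fepobo*.

muwviov, imejodra, fepobo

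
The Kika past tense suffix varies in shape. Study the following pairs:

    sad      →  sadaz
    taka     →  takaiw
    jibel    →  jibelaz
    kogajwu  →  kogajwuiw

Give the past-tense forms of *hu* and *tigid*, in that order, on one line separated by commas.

The alternation tracks the final sound of the stem — -az when the stem ends in a consonant (*sad*, *jibel*); -iw when the stem ends in a vowel (*taka*, *kogajwu*).
Since the final sound of *hu* is /u/ (a vowel), it takes -iw, giving *huiw*.
The final sound of *tigid* is /d/, which is a consonant, so the suffix is -az, giving *tigidaz*.

huiw, tigidaz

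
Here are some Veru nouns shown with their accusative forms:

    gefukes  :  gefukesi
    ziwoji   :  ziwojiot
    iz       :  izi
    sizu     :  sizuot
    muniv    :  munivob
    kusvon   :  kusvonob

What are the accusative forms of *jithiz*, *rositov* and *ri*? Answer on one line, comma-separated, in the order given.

jithizi, rositovob, riot

Looking at the final sound of each stem: -i when the stem ends in a sibilant (*gefukes*, *iz*); -ob when the stem ends in a non-sibilant consonant (*muniv*, *kusvon*); -ot when the stem ends in a vowel (*ziwoji*, *sizu*).
*jithiz*: final sound = /z/, a sibilant → -i → *jithizi*.
Since the final sound of *rositov* is /v/ (a non-sibilant consonant), it takes -ob, giving *rositovob*.
*ri*: final sound = /i/, a vowel → -ot → *riot*.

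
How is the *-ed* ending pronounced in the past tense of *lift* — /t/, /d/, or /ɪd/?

/ɪd/

The stem *lift* ends in /t/ or /d/.
The -ed suffix is realized as /ɪd/ after /t, d/; as /t/ after other voiceless consonants; and as /d/ after other voiced sounds.
So -ed on *lift* is pronounced /ɪd/.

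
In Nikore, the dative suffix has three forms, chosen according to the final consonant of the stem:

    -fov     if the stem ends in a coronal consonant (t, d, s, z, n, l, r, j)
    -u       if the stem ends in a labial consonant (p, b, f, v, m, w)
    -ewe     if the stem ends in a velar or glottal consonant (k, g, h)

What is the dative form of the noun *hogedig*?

hogedigewe

*hogedig*: final consonant = /g/, velar/glottal → -ewe → *hogedigewe*.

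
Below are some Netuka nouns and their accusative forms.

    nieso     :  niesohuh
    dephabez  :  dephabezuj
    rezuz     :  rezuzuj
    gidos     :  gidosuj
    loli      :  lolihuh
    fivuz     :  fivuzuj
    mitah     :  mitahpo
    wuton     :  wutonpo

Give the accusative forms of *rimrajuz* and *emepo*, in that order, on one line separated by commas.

The suffix is conditioned by the final sound: -uj when the stem ends in a sibilant (*dephabez*, *rezuz*, *gidos*, *fivuz*); -po when the stem ends in a non-sibilant consonant (*mitah*, *wuton*); -huh when the stem ends in a vowel (*nieso*, *loli*).
Since the final sound of *rimrajuz* is /z/ (a sibilant), it takes -uj, giving *rimrajuzuj*.
*emepo*: final sound = /o/, a vowel → -huh → *emepohuh*.

rimrajuzuj, emepohuh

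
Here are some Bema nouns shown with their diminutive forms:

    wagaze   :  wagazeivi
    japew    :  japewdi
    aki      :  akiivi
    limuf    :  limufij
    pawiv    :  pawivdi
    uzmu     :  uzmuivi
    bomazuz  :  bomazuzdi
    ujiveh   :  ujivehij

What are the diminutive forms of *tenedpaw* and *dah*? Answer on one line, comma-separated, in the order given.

tenedpawdi, dahij

The pattern is voicing of the final sound: -ij when the stem ends in a voiceless consonant (*limuf*, *ujiveh*); -di when the stem ends in a voiced consonant (*japew*, *pawiv*, *bomazuz*); -ivi when the stem ends in a vowel (*wagaze*, *aki*, *uzmu*).
Since the final sound of *tenedpaw* is /w/ (a voiced consonant), it takes -di, giving *tenedpawdi*.
The final sound of *dah* is /h/, which is a voiceless consonant, so the suffix is -ij, giving *dahij*.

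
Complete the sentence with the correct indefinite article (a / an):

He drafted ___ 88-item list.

an

The indefinite article is chosen by the initial *sound* of the following word, not its spelling.
The number *88* is spoken "eighty-…", beginning with /ˈeɪti/ — a vowel sound.
So the article is *an*: He drafted an 88-item list.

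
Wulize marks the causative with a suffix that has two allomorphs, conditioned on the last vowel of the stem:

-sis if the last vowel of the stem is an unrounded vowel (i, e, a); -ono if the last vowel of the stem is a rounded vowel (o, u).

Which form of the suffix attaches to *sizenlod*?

-ono

*sizenlod* — last vowel /o/ (a rounded vowel) → -ono.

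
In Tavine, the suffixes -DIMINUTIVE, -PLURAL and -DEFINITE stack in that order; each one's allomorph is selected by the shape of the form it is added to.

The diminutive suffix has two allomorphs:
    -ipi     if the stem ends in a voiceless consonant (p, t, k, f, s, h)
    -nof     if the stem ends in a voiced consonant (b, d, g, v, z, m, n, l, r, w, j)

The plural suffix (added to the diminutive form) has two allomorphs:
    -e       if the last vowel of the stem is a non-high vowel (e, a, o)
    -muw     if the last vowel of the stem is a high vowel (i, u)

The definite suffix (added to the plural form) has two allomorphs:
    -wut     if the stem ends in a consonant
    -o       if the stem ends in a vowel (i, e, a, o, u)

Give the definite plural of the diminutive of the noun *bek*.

bekipimuwwut

The final consonant of *bek* is /k/, which is voiceless, so the diminutive suffix is -ipi, giving *bekipi*.
Since the last vowel of the diminutive form *bekipi* is /i/ (a high vowel), it takes -muw, giving *bekipimuw*.
The final sound of the plural form *bekipimuw* is /w/, which is a consonant, so the definite suffix is -wut, giving *bekipimuwwut*.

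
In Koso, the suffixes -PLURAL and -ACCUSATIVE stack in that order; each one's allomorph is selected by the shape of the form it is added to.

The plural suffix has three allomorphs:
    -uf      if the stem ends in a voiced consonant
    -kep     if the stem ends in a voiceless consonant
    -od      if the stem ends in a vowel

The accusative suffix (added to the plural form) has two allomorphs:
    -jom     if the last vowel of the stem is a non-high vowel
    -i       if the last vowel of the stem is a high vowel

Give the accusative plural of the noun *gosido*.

The final sound of *gosido* is /o/, which is a vowel, so the plural suffix is -od, giving *gosidood*.
The plural form *gosidood* — last vowel /o/ (a non-high vowel) → -jom → *gosidoodjom*.

gosidoodjom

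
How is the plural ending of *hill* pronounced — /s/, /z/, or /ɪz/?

The stem *hill* ends in a voiced non-sibilant sound.
The plural suffix surfaces as /ɪz/ after sibilants, /s/ after other voiceless consonants, and /z/ after other voiced sounds.
So the plural -s on *hill* is pronounced /z/.

/z/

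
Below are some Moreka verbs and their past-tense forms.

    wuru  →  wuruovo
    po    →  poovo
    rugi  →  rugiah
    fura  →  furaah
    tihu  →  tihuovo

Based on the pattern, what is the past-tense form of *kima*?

kimaah

The alternation tracks the last vowel of the stem — -ovo when the last vowel of the stem is a rounded vowel (*wuru*, *po*, *tihu*); -ah when the last vowel of the stem is an unrounded vowel (*rugi*, *fura*).
Since the last vowel of *kima* is /a/ (an unrounded vowel), it takes -ah, giving *kimaah*.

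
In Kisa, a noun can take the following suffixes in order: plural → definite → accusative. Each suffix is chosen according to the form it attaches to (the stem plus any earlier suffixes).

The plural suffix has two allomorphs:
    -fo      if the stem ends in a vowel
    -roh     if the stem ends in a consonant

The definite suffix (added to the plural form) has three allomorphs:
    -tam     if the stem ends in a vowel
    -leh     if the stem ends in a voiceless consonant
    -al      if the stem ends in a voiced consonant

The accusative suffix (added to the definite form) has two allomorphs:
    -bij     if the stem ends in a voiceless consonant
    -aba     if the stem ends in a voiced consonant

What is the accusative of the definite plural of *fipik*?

fipikrohlehbij

Since the final sound of *fipik* is /k/ (a consonant), it takes -roh, giving *fipikroh*.
The plural form *fipikroh*: final sound = /h/, a voiceless consonant → -leh → *fipikrohleh*.
Since the final consonant of the definite form *fipikrohleh* is /h/ (voiceless), it takes -bij, giving *fipikrohlehbij*.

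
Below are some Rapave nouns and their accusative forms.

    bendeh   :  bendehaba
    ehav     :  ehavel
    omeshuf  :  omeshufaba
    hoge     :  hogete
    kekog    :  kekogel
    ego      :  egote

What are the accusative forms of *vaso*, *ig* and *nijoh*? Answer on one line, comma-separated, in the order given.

vasote, igel, nijohaba

The alternation tracks the final sound of the stem — -aba when the stem ends in a voiceless consonant (*bendeh*, *omeshuf*); -el when the stem ends in a voiced consonant (*ehav*, *kekog*); -te when the stem ends in a vowel (*hoge*, *ego*).
The final sound of *vaso* is /o/, which is a vowel, so the suffix is -te, giving *vasote*.
*ig*: final sound = /g/, a voiced consonant → -el → *igel*.
*nijoh* — final sound /h/ (a voiceless consonant) → -aba → *nijohaba*.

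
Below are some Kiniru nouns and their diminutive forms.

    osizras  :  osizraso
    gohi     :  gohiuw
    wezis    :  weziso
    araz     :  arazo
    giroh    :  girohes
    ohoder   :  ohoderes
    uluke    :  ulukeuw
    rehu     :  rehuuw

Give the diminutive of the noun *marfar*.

The alternation tracks the final sound of the stem — -o when the stem ends in a sibilant (*osizras*, *wezis*, *araz*); -es when the stem ends in a non-sibilant consonant (*giroh*, *ohoder*); -uw when the stem ends in a vowel (*gohi*, *uluke*, *rehu*).
*marfar*: final sound = /r/, a non-sibilant consonant → -es → *marfares*.

marfares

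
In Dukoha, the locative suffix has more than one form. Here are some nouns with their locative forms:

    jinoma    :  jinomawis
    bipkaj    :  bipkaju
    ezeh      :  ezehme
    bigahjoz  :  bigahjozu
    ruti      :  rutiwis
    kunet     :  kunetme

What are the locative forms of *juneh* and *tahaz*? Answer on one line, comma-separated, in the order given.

Looking at the final sound of each stem: -me when the stem ends in a voiceless consonant (*ezeh*, *kunet*); -u when the stem ends in a voiced consonant (*bipkaj*, *bigahjoz*); -wis when the stem ends in a vowel (*jinoma*, *ruti*).
*juneh*: final sound = /h/, a voiceless consonant → -me → *junehme*.
Since the final sound of *tahaz* is /z/ (a voiced consonant), it takes -u, giving *tahazu*.

junehme, tahazu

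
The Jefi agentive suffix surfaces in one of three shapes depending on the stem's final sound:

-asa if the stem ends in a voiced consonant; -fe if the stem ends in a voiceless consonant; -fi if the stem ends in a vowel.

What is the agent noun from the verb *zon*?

The final sound of *zon* is /n/, which is a voiced consonant, so the suffix is -asa, giving *zonasa*.

zonasa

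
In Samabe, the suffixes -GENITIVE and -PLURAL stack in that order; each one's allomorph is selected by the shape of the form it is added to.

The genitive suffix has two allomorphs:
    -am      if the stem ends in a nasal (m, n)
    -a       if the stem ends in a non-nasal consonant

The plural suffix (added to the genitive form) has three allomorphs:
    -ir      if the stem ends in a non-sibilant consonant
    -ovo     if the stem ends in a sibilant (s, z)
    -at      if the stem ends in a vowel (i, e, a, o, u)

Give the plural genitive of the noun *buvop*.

*buvop*: final consonant = /p/, non-nasal → -a → *buvopa*.
Since the final sound of the genitive form *buvopa* is /a/ (a vowel), it takes -at, giving *buvopaat*.

buvopaat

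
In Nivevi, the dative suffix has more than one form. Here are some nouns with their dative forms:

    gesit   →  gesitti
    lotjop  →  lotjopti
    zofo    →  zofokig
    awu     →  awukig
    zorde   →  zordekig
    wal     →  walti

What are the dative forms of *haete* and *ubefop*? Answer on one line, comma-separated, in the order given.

haetekig, ubefopti

Looking at the final sound of each stem: -ti when the stem ends in a consonant (*gesit*, *lotjop*, *wal*); -kig when the stem ends in a vowel (*zofo*, *awu*, *zorde*).
Since the final sound of *haete* is /e/ (a vowel), it takes -kig, giving *haetekig*.
*ubefop* — final sound /p/ (a consonant) → -ti → *ubefopti*.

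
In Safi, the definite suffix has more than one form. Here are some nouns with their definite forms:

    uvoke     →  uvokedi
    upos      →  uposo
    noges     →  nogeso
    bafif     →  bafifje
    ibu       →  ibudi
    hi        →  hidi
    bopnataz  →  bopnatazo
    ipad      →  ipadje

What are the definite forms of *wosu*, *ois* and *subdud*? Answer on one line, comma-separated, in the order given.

wosudi, oiso, subdudje

The alternation tracks the final sound of the stem — -o when the stem ends in a sibilant (*upos*, *noges*, *bopnataz*); -je when the stem ends in a non-sibilant consonant (*bafif*, *ipad*); -di when the stem ends in a vowel (*uvoke*, *ibu*, *hi*).
*wosu*: final sound = /u/, a vowel → -di → *wosudi*.
Since the final sound of *ois* is /s/ (a sibilant), it takes -o, giving *oiso*.
*subdud*: final sound = /d/, a non-sibilant consonant → -je → *subdudje*.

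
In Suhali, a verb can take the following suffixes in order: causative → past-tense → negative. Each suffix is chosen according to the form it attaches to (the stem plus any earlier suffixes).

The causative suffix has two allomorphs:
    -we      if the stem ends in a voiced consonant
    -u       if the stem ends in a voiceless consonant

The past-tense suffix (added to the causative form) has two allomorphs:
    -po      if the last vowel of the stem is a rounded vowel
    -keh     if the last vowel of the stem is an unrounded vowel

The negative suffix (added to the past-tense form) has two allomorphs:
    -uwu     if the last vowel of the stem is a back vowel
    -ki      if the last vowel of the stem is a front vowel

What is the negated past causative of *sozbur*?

*sozbur* — final consonant /r/ (voiced) → -we → *sozburwe*.
The causative form *sozburwe* — last vowel /e/ (an unrounded vowel) → -keh → *sozburwekeh*.
The last vowel of the past-tense form *sozburwekeh* is /e/, which is a front vowel, so the negative suffix is -ki, giving *sozburwekehki*.

sozburwekehki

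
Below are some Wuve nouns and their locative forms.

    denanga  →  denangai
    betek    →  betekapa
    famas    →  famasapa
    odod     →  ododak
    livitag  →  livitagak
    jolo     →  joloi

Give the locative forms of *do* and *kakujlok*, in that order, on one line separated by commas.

doi, kakujlokapa

The pattern is voicing of the final sound: -apa when the stem ends in a voiceless consonant (*betek*, *famas*); -ak when the stem ends in a voiced consonant (*odod*, *livitag*); -i when the stem ends in a vowel (*denanga*, *jolo*).
*do*: final sound = /o/, a vowel → -i → *doi*.
The final sound of *kakujlok* is /k/, which is a voiceless consonant, so the suffix is -apa, giving *kakujlokapa*.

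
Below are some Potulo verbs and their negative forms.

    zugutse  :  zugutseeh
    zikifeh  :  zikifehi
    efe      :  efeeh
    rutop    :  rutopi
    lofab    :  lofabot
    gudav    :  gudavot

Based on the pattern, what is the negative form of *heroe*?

heroeeh

Looking at the final sound of each stem: -i when the stem ends in a voiceless consonant (*zikifeh*, *rutop*); -ot when the stem ends in a voiced consonant (*lofab*, *gudav*); -eh when the stem ends in a vowel (*zugutse*, *efe*).
Since the final sound of *heroe* is /e/ (a vowel), it takes -eh, giving *heroeeh*.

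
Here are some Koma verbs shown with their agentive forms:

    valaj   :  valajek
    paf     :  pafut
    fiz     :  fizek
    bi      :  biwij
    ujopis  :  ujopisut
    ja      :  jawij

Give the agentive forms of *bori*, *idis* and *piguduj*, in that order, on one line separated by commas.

The alternation tracks the final sound of the stem — -ut when the stem ends in a voiceless consonant (*paf*, *ujopis*); -ek when the stem ends in a voiced consonant (*valaj*, *fiz*); -wij when the stem ends in a vowel (*bi*, *ja*).
The final sound of *bori* is /i/, which is a vowel, so the suffix is -wij, giving *boriwij*.
The final sound of *idis* is /s/, which is a voiceless consonant, so the suffix is -ut, giving *idisut*.
*piguduj* — final sound /j/ (a voiced consonant) → -ek → *pigudujek*.

boriwij, idisut, pigudujek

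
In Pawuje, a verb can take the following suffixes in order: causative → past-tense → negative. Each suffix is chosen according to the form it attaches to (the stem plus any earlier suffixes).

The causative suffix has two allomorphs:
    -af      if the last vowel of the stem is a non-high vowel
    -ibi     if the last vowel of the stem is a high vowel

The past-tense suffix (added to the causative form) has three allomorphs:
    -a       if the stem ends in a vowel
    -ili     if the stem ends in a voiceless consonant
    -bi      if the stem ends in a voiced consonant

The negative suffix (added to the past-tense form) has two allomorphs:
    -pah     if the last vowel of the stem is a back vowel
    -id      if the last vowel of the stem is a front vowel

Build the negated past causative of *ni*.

*ni* — last vowel /i/ (a high vowel) → -ibi → *niibi*.
Since the final sound of the causative form *niibi* is /i/ (a vowel), it takes -a, giving *niibia*.
The past-tense form *niibia*: last vowel = /a/, a back vowel → -pah → *niibiapah*.

niibiapah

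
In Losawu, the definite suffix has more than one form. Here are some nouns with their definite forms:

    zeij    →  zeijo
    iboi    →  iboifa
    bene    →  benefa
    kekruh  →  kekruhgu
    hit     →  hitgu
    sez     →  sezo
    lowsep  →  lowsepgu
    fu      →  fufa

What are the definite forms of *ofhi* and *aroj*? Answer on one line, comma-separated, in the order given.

The pattern is voicing of the final sound: -gu when the stem ends in a voiceless consonant (*kekruh*, *hit*, *lowsep*); -o when the stem ends in a voiced consonant (*zeij*, *sez*); -fa when the stem ends in a vowel (*iboi*, *bene*, *fu*).
Since the final sound of *ofhi* is /i/ (a vowel), it takes -fa, giving *ofhifa*.
Since the final sound of *aroj* is /j/ (a voiced consonant), it takes -o, giving *arojo*.

ofhifa, arojo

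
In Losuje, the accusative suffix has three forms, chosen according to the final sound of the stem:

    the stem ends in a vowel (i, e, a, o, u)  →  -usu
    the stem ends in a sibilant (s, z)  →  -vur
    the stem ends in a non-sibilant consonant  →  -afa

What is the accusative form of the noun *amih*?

amihafa

*amih*: final sound = /h/, a non-sibilant consonant → -afa → *amihafa*.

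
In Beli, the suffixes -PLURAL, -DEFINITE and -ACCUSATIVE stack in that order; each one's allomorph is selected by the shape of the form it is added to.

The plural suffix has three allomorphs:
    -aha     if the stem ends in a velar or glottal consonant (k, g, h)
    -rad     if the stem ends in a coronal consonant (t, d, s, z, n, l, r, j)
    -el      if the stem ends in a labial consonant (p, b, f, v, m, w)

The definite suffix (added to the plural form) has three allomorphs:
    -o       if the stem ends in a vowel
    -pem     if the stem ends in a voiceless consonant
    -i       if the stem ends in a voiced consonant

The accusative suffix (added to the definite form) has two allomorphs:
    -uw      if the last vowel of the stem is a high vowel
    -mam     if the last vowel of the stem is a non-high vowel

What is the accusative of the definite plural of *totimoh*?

The final consonant of *totimoh* is /h/, which is velar/glottal, so the plural suffix is -aha, giving *totimohaha*.
The plural form *totimohaha* — final sound /a/ (a vowel) → -o → *totimohahao*.
The definite form *totimohahao*: last vowel = /o/, a non-high vowel → -mam → *totimohahaomam*.

totimohahaomam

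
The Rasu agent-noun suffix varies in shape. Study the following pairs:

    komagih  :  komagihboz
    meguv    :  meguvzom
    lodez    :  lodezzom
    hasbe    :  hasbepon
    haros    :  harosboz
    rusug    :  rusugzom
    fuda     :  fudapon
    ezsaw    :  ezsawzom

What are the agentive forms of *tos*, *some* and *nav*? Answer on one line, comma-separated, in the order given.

tosboz, somepon, navzom

The pattern is voicing of the final sound: -boz when the stem ends in a voiceless consonant (*komagih*, *haros*); -zom when the stem ends in a voiced consonant (*meguv*, *lodez*, *rusug*, *ezsaw*); -pon when the stem ends in a vowel (*hasbe*, *fuda*).
The final sound of *tos* is /s/, which is a voiceless consonant, so the suffix is -boz, giving *tosboz*.
Since the final sound of *some* is /e/ (a vowel), it takes -pon, giving *somepon*.
*nav*: final sound = /v/, a voiced consonant → -zom → *navzom*.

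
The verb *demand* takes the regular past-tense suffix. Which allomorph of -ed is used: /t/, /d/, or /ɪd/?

The stem *demand* ends in /t/ or /d/.
The -ed suffix is realized as /ɪd/ after /t, d/; as /t/ after other voiceless consonants; and as /d/ after other voiced sounds.
So -ed on *demand* is pronounced /ɪd/.

/ɪd/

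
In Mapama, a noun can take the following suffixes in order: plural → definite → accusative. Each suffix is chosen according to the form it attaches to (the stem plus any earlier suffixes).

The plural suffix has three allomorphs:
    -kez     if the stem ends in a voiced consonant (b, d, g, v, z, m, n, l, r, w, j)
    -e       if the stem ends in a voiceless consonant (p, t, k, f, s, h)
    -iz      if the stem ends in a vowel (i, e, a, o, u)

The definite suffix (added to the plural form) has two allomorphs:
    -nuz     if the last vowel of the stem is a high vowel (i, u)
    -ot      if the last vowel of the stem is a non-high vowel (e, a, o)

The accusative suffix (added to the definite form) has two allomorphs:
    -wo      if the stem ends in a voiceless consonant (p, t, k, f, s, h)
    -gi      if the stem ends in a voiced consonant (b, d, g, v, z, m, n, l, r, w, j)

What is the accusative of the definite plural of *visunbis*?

visunbiseotwo

Since the final sound of *visunbis* is /s/ (a voiceless consonant), it takes -e, giving *visunbise*.
The plural form *visunbise*: last vowel = /e/, a non-high vowel → -ot → *visunbiseot*.
Since the final consonant of the definite form *visunbiseot* is /t/ (voiceless), it takes -wo, giving *visunbiseotwo*.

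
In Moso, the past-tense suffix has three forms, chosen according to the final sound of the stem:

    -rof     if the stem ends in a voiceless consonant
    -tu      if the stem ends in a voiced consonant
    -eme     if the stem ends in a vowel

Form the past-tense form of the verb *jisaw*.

jisawtu

*jisaw*: final sound = /w/, a voiced consonant → -tu → *jisawtu*.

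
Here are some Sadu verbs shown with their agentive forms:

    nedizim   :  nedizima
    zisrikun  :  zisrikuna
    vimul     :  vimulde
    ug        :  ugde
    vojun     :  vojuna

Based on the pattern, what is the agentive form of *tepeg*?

The pattern is nasality of the final consonant: -a when the stem ends in a nasal (*nedizim*, *zisrikun*, *vojun*); -de when the stem ends in a non-nasal consonant (*vimul*, *ug*).
Since the final consonant of *tepeg* is /g/ (non-nasal), it takes -de, giving *tepegde*.

tepegde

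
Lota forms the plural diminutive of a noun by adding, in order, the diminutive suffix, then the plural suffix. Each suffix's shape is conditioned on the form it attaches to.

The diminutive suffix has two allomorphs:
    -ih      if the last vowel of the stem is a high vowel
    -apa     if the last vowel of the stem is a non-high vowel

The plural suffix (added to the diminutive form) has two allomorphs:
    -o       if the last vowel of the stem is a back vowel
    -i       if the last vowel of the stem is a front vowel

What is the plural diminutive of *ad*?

adapao

The last vowel of *ad* is /a/, which is a non-high vowel, so the diminutive suffix is -apa, giving *adapa*.
The last vowel of the diminutive form *adapa* is /a/, which is a back vowel, so the plural suffix is -o, giving *adapao*.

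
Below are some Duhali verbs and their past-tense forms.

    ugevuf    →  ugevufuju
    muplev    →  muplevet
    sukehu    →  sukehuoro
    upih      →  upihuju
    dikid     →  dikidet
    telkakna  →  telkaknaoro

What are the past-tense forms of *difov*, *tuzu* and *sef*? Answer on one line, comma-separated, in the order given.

difovet, tuzuoro, sefuju

Looking at the final sound of each stem: -uju when the stem ends in a voiceless consonant (*ugevuf*, *upih*); -et when the stem ends in a voiced consonant (*muplev*, *dikid*); -oro when the stem ends in a vowel (*sukehu*, *telkakna*).
*difov* — final sound /v/ (a voiced consonant) → -et → *difovet*.
*tuzu*: final sound = /u/, a vowel → -oro → *tuzuoro*.
*sef* — final sound /f/ (a voiceless consonant) → -uju → *sefuju*.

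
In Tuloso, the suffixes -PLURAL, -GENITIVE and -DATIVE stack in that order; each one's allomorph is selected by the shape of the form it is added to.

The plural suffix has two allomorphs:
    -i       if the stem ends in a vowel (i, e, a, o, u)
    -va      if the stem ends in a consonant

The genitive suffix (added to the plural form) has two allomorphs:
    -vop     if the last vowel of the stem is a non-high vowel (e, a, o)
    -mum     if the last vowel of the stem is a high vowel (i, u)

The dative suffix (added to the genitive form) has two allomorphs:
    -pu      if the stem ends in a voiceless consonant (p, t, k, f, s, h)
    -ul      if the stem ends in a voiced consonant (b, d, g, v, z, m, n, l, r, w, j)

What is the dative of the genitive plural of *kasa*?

kasaimumul

The final sound of *kasa* is /a/, which is a vowel, so the plural suffix is -i, giving *kasai*.
Since the last vowel of the plural form *kasai* is /i/ (a high vowel), it takes -mum, giving *kasaimum*.
Since the final consonant of the genitive form *kasaimum* is /m/ (voiced), it takes -ul, giving *kasaimumul*.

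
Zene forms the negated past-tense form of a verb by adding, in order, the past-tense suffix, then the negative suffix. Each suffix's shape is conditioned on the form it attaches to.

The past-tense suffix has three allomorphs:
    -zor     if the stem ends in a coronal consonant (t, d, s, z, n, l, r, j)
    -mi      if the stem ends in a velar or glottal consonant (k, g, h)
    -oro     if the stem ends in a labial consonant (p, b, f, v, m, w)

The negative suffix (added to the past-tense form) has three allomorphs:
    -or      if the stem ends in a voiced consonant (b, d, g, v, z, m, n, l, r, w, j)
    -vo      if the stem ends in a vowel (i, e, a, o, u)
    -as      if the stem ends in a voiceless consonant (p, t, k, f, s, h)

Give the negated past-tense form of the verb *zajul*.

The final consonant of *zajul* is /l/, which is coronal, so the past-tense suffix is -zor, giving *zajulzor*.
The past-tense form *zajulzor* — final sound /r/ (a voiced consonant) → -or → *zajulzoror*.

zajulzoror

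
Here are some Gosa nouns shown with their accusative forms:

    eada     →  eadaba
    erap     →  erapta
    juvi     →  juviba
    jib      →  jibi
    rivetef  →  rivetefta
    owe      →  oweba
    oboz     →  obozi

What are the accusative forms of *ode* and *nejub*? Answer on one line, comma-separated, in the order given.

The suffix is conditioned by the final sound: -ta when the stem ends in a voiceless consonant (*erap*, *rivetef*); -i when the stem ends in a voiced consonant (*jib*, *oboz*); -ba when the stem ends in a vowel (*eada*, *juvi*, *owe*).
Since the final sound of *ode* is /e/ (a vowel), it takes -ba, giving *odeba*.
*nejub* — final sound /b/ (a voiced consonant) → -i → *nejubi*.

odeba, nejubi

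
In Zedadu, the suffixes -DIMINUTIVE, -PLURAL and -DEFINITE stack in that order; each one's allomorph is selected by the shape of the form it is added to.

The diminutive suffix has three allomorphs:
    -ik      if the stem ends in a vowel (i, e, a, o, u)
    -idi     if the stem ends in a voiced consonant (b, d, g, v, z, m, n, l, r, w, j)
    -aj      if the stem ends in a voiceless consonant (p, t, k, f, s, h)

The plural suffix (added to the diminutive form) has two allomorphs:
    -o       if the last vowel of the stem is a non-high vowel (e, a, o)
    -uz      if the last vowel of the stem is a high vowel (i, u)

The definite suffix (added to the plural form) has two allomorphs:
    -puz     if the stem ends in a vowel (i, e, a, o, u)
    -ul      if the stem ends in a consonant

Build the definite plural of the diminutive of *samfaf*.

The final sound of *samfaf* is /f/, which is a voiceless consonant, so the diminutive suffix is -aj, giving *samfafaj*.
Since the last vowel of the diminutive form *samfafaj* is /a/ (a non-high vowel), it takes -o, giving *samfafajo*.
Since the final sound of the plural form *samfafajo* is /o/ (a vowel), it takes -puz, giving *samfafajopuz*.

samfafajopuz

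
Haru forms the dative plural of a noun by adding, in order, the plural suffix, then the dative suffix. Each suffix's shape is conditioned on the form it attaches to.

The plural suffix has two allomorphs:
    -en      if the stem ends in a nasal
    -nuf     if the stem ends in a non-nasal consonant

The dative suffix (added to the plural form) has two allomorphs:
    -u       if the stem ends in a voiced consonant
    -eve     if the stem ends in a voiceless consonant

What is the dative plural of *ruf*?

rufnufeve

The final consonant of *ruf* is /f/, which is non-nasal, so the plural suffix is -nuf, giving *rufnuf*.
The plural form *rufnuf*: final consonant = /f/, voiceless → -eve → *rufnufeve*.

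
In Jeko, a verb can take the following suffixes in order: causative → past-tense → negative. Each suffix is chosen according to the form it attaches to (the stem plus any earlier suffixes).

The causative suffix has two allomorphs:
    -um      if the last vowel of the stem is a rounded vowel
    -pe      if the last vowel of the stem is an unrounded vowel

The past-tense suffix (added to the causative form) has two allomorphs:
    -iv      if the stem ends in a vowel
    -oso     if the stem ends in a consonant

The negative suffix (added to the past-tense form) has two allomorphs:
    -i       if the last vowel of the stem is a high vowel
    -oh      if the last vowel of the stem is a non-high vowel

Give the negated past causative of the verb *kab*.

kabpeivi

Since the last vowel of *kab* is /a/ (an unrounded vowel), it takes -pe, giving *kabpe*.
The causative form *kabpe*: final sound = /e/, a vowel → -iv → *kabpeiv*.
Since the last vowel of the past-tense form *kabpeiv* is /i/ (a high vowel), it takes -i, giving *kabpeivi*.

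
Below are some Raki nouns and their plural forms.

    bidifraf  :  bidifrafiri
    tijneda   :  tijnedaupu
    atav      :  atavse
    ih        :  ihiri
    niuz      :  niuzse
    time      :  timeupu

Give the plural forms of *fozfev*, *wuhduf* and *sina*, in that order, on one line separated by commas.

fozfevse, wuhdufiri, sinaupu

Looking at the final sound of each stem: -iri when the stem ends in a voiceless consonant (*bidifraf*, *ih*); -se when the stem ends in a voiced consonant (*atav*, *niuz*); -upu when the stem ends in a vowel (*tijneda*, *time*).
Since the final sound of *fozfev* is /v/ (a voiced consonant), it takes -se, giving *fozfevse*.
*wuhduf* — final sound /f/ (a voiceless consonant) → -iri → *wuhdufiri*.
Since the final sound of *sina* is /a/ (a vowel), it takes -upu, giving *sinaupu*.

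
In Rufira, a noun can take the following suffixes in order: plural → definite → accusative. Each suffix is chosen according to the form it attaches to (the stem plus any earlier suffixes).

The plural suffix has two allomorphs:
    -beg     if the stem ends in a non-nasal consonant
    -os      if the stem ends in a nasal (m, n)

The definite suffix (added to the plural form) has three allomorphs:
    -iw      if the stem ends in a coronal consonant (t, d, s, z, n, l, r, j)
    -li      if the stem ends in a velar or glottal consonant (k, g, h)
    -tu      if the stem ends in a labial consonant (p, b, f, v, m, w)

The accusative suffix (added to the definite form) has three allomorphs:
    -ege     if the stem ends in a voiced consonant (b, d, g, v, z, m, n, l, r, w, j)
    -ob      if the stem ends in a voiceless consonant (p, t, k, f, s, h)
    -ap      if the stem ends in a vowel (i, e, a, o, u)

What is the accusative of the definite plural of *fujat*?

The final consonant of *fujat* is /t/, which is non-nasal, so the plural suffix is -beg, giving *fujatbeg*.
The plural form *fujatbeg* — final consonant /g/ (velar/glottal) → -li → *fujatbegli*.
The definite form *fujatbegli*: final sound = /i/, a vowel → -ap → *fujatbegliap*.

fujatbegliap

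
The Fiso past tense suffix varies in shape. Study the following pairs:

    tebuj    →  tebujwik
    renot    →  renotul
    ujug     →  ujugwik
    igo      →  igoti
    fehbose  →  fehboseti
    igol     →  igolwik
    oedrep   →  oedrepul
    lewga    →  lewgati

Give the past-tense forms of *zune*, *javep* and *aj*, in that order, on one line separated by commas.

The suffix is conditioned by the final sound: -ul when the stem ends in a voiceless consonant (*renot*, *oedrep*); -wik when the stem ends in a voiced consonant (*tebuj*, *ujug*, *igol*); -ti when the stem ends in a vowel (*igo*, *fehbose*, *lewga*).
Since the final sound of *zune* is /e/ (a vowel), it takes -ti, giving *zuneti*.
The final sound of *javep* is /p/, which is a voiceless consonant, so the suffix is -ul, giving *javepul*.
The final sound of *aj* is /j/, which is a voiced consonant, so the suffix is -wik, giving *ajwik*.

zuneti, javepul, ajwik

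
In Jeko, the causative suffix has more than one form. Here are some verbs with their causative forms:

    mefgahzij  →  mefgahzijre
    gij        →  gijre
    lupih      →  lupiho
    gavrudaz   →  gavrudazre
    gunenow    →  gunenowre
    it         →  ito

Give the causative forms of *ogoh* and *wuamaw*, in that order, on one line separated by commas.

ogoho, wuamawre

The suffix is conditioned by the final consonant: -o when the stem ends in a voiceless consonant (*lupih*, *it*); -re when the stem ends in a voiced consonant (*mefgahzij*, *gij*, *gavrudaz*, *gunenow*).
The final consonant of *ogoh* is /h/, which is voiceless, so the suffix is -o, giving *ogoho*.
Since the final consonant of *wuamaw* is /w/ (voiced), it takes -re, giving *wuamawre*.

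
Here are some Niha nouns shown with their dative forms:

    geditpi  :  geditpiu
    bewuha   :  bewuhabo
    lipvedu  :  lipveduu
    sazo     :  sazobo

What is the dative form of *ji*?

The alternation tracks the last vowel of the stem — -u when the last vowel of the stem is a high vowel (*geditpi*, *lipvedu*); -bo when the last vowel of the stem is a non-high vowel (*bewuha*, *sazo*).
Since the last vowel of *ji* is /i/ (a high vowel), it takes -u, giving *jiu*.

jiu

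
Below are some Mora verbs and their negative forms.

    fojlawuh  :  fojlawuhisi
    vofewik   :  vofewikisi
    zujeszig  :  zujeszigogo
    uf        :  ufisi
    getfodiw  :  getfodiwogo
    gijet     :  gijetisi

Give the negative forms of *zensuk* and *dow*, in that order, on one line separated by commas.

The alternation tracks the final consonant of the stem — -isi when the stem ends in a voiceless consonant (*fojlawuh*, *vofewik*, *uf*, *gijet*); -ogo when the stem ends in a voiced consonant (*zujeszig*, *getfodiw*).
*zensuk*: final consonant = /k/, voiceless → -isi → *zensukisi*.
Since the final consonant of *dow* is /w/ (voiced), it takes -ogo, giving *dowogo*.

zensukisi, dowogo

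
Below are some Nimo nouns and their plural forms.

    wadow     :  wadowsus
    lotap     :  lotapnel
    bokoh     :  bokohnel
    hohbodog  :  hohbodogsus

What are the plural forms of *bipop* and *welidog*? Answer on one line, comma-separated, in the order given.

The pattern is voicing of the final consonant: -nel when the stem ends in a voiceless consonant (*lotap*, *bokoh*); -sus when the stem ends in a voiced consonant (*wadow*, *hohbodog*).
*bipop*: final consonant = /p/, voiceless → -nel → *bipopnel*.
The final consonant of *welidog* is /g/, which is voiced, so the suffix is -sus, giving *welidogsus*.

bipopnel, welidogsus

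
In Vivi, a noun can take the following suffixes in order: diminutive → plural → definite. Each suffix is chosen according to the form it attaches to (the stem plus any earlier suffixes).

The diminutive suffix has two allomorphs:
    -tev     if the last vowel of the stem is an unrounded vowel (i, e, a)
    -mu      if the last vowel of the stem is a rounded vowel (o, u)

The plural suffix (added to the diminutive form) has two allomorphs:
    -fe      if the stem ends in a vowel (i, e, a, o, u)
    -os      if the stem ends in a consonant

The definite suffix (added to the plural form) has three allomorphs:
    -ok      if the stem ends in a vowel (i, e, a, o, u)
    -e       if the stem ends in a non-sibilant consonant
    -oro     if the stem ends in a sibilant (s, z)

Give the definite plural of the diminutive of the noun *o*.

The last vowel of *o* is /o/, which is a rounded vowel, so the diminutive suffix is -mu, giving *omu*.
Since the final sound of the diminutive form *omu* is /u/ (a vowel), it takes -fe, giving *omufe*.
Since the final sound of the plural form *omufe* is /e/ (a vowel), it takes -ok, giving *omufeok*.

omufeok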